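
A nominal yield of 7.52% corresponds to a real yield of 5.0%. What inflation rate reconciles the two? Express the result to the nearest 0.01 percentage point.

2.40%

From (1+r_nom) = (1+r_real)(1+π), we get 1+π = (1 + 7.52%)/(1 + 5.0%) = 1.0752/1.050 ≈ 1.02400.
So π ≈ 2.4000%.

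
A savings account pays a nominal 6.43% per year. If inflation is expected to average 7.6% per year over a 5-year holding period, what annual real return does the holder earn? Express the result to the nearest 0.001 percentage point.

-1.087%

With constant rates the annual real return is the same each year: (1+6.43%)/(1+7.6%) − 1 = -0.01087.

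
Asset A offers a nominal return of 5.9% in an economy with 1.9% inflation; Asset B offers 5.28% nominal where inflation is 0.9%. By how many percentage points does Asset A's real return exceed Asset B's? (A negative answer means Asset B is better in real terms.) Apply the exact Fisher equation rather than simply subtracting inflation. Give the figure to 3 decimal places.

-0.416

Asset A real return: 1.059/1.019 − 1 = 3.9254%.
Asset B real return: 1.0528/1.009 − 1 = 4.3409%.
Difference: 3.9254 − 4.3409 = -0.4155 pp.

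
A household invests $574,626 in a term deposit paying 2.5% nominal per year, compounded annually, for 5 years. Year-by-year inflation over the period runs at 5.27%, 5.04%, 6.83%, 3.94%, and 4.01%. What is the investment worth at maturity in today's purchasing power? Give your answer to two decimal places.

Nominal value at maturity: $574,626 × (1 + 2.5%)^5 ≈ $650,136.58.
Price-level factor over 5 years: 1.0527 × 1.0504 × 1.0683 × 1.0394 × 1.0401 ≈ 1.2770572686.
Dividing the nominal maturity value by the price-level factor gives the value in today's money.

$509,089.60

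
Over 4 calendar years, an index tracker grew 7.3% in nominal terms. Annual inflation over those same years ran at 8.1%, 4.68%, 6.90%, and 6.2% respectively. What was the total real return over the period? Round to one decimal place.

-16.5%

Cumulative inflation factor: 1.081 × 1.0468 × 1.0690 × 1.062 ≈ 1.28467.
Nominal growth factor: 1.07300. Real growth factor = 1.07300 / 1.28467 ≈ 0.83523.
Total real return ≈ -16.4766%.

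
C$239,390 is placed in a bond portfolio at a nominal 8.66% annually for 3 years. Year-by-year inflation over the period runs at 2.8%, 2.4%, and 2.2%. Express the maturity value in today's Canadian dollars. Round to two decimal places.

C$285,477.01

Nominal value at maturity: C$239,390 × (1 + 8.66%)^3 ≈ C$307,124.96.
Price-level factor over 3 years: 1.028 × 1.024 × 1.022 = 1.075830784.
Dividing the nominal maturity value by the price-level factor gives the value in today's money.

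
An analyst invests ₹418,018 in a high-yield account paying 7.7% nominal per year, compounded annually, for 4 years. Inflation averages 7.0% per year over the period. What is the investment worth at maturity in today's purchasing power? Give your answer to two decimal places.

Nominal value at maturity: ₹418,018 × (1 + 7.7%)^4 ≈ ₹562,416.17.
Price-level factor over 4 years: (1 + 7.0%)^4 = 1.31079601.
The maturity value deflated by that factor is the answer in today's purchasing power.

₹429,064.60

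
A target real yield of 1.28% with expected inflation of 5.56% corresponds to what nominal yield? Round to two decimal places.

6.91%

By the Fisher equation, 1 + r_nom = (1 + 1.28%)(1 + 5.56%) = 1.0128 × 1.0556 = 1.06911168.
So r_nom = 6.911168%.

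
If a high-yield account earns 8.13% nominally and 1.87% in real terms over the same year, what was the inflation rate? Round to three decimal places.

6.145%

From (1+r_nom) = (1+r_real)(1+π), we get 1+π = (1 + 8.13%)/(1 + 1.87%) = 1.0813/1.0187 ≈ 1.06145.
So π ≈ 6.1451%.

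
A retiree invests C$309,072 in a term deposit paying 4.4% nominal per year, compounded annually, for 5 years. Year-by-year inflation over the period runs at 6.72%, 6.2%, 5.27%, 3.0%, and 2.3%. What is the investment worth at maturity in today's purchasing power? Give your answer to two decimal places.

C$304,911.88

Nominal value at maturity: C$309,072 × (1 + 4.4%)^5 ≈ C$383,320.60.
Price-level factor over 5 years: 1.0672 × 1.062 × 1.0527 × 1.030 × 1.023 ≈ 1.2571520696.
Dividing the nominal maturity value by the price-level factor gives the value in today's money.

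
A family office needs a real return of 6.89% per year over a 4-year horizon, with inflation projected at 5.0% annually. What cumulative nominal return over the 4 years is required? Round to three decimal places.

Required annual nominal rate: (1+6.89%)(1+5.0%) − 1 = 12.2345%.
Cumulative over 4 years: (1 + 0.122345)^4 − 1 ≈ 0.58674.

58.674%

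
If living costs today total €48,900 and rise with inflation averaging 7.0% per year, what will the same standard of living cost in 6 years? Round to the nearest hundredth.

Cumulative price-level factor: (1+7.0%)^6 ≈ 1.5007303518.
Multiplying €48,900 by the price-level factor gives the future nominal sum.

€73,385.71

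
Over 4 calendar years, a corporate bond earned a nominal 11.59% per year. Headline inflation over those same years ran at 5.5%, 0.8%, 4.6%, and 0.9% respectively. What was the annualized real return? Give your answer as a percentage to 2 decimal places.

Cumulative inflation factor: 1.055 × 1.008 × 1.046 × 1.009 ≈ 1.12237.
Nominal growth factor: 1.55060. Real growth factor = 1.55060 / 1.12237 ≈ 1.38155.
Annualized: 1.38155^(1/4) − 1 ≈ 0.08415.

8.42%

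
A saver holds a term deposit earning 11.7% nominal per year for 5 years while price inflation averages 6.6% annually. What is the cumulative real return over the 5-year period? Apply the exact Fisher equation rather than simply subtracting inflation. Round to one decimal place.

The annual real rate is (1+11.7%)/(1+6.6%) − 1 = 4.7842%.
Compounded over 5 years: (1 + 0.047842)^5 − 1 ≈ 0.26322.

26.3%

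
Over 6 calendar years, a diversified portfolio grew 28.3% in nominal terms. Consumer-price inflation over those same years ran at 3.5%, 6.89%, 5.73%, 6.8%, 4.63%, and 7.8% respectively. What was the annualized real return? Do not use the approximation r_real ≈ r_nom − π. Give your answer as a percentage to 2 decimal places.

-1.55%

Cumulative inflation factor: 1.035 × 1.0689 × 1.0573 × 1.068 × 1.0463 × 1.078 ≈ 1.40904.
Nominal growth factor: 1.28300. Real growth factor = 1.28300 / 1.40904 ≈ 0.91055.
Annualized: 0.91055^(1/6) − 1 ≈ -0.01550.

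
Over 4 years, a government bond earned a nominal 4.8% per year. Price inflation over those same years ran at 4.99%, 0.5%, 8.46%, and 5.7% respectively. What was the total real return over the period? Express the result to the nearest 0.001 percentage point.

Cumulative inflation factor: 1.0499 × 1.005 × 1.0846 × 1.057 ≈ 1.20965.
Nominal growth factor: 1.20627. Real growth factor = 1.20627 / 1.20965 ≈ 0.99721.
Total real return ≈ -0.2790%.

-0.279%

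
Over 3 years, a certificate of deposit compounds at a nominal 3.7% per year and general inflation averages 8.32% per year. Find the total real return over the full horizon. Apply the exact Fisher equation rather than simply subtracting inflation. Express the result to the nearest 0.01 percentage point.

-12.26%

The annual real rate is (1+3.7%)/(1+8.32%) − 1 = -4.2651%.
Compounded over 3 years: (1 + -0.042651)^3 − 1 ≈ -0.12257.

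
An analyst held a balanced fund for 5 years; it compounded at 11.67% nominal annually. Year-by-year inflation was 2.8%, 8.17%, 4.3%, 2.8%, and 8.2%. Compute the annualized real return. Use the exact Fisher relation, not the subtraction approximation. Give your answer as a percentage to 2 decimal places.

Cumulative inflation factor: 1.028 × 1.0817 × 1.043 × 1.028 × 1.082 ≈ 1.29004.
Nominal growth factor: 1.73653. Real growth factor = 1.73653 / 1.29004 ≈ 1.34610.
Annualized: 1.34610^(1/5) − 1 ≈ 0.06124.

6.12%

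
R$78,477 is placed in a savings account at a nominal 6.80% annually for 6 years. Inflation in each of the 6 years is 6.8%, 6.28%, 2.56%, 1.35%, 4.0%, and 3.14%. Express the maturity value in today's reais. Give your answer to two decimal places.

R$92,020.56

Nominal value at maturity: R$78,477 × (1 + 6.80%)^6 ≈ R$116,458.16.
Price-level factor over 6 years: 1.068 × 1.0628 × 1.0256 × 1.0135 × 1.040 × 1.0314 ≈ 1.2655666738.
Dividing the nominal maturity value by the price-level factor gives the value in today's money.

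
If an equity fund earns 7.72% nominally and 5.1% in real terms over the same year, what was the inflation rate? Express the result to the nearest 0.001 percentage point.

From (1+r_nom) = (1+r_real)(1+π), we get 1+π = (1 + 7.72%)/(1 + 5.1%) = 1.0772/1.051 ≈ 1.02493.
So π ≈ 2.4929%.

2.493%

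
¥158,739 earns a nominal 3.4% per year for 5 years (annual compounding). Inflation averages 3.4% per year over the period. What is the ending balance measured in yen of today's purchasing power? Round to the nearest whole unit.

¥158,739

Nominal value at maturity: ¥158,739 × (1 + 3.4%)^5 ≈ ¥187,623.
Price-level factor over 5 years: (1 + 3.4%)^5 ≈ 1.1819597671.
Dividing the nominal maturity value by the price-level factor gives the value in today's money.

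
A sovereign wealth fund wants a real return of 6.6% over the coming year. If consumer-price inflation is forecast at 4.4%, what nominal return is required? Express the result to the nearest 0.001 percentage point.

11.290%

By the Fisher equation, 1 + r_nom = (1 + 6.6%)(1 + 4.4%) = 1.066 × 1.044 = 1.112904.
So r_nom = 11.2904%.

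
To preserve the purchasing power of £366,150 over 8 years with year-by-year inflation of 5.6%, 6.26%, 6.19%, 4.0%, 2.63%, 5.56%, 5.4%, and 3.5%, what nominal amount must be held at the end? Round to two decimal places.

£536,246.41

Cumulative price-level factor: 1.056 × 1.0626 × 1.0619 × 1.040 × 1.0263 × 1.0556 × 1.054 × 1.035 ≈ 1.4645539045.
Multiplying £366,150 by the price-level factor gives the future nominal sum.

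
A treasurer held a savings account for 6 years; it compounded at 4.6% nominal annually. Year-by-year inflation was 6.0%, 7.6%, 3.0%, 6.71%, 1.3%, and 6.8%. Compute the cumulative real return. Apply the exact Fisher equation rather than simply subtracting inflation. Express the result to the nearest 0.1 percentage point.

-3.4%

Cumulative inflation factor: 1.060 × 1.076 × 1.030 × 1.0671 × 1.013 × 1.068 ≈ 1.35625.
Nominal growth factor: 1.30976. Real growth factor = 1.30976 / 1.35625 ≈ 0.96571.
Total real return ≈ -3.4285%.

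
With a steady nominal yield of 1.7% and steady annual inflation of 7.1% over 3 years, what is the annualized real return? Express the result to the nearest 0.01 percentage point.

With constant rates the annual real return is the same each year: (1+1.7%)/(1+7.1%) − 1 = -0.05042.

-5.04%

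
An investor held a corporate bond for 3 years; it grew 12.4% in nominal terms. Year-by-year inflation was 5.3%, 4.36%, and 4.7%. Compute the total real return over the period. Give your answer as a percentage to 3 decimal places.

Cumulative inflation factor: 1.053 × 1.0436 × 1.047 ≈ 1.15056.
Nominal growth factor: 1.12400. Real growth factor = 1.12400 / 1.15056 ≈ 0.97692.
Total real return ≈ -2.3084%.

-2.308%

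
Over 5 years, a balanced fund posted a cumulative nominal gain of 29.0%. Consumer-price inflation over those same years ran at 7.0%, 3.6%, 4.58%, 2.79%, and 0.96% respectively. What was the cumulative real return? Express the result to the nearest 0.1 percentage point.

Cumulative inflation factor: 1.070 × 1.036 × 1.0458 × 1.0279 × 1.0096 ≈ 1.20307.
Nominal growth factor: 1.29000. Real growth factor = 1.29000 / 1.20307 ≈ 1.07225.
Total real return ≈ 7.2253%.

7.2%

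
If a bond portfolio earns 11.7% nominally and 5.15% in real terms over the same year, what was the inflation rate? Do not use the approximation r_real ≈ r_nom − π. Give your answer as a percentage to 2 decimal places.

From (1+r_nom) = (1+r_real)(1+π), we get 1+π = (1 + 11.7%)/(1 + 5.15%) = 1.117/1.0515 ≈ 1.06229.
So π ≈ 6.2292%.

6.23%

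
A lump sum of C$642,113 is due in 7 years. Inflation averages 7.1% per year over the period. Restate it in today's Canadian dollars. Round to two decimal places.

Price-level factor over 7 years: (1 + 7.1%)^7 ≈ 1.6163160884.
Purchasing power today: C$642,113 divided by that factor.

C$397,269.45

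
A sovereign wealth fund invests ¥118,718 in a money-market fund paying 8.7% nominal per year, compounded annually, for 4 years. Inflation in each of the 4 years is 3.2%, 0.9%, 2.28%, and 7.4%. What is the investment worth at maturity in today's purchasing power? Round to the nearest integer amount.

¥144,900

Nominal value at maturity: ¥118,718 × (1 + 8.7%)^4 ≈ ¥165,743.
Price-level factor over 4 years: 1.032 × 1.009 × 1.0228 × 1.074 ≈ 1.1438415395.
The maturity value deflated by that factor is the answer in today's purchasing power.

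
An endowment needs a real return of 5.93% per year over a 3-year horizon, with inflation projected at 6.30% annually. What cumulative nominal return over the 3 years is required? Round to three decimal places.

42.776%

Required annual nominal rate: (1+5.93%)(1+6.30%) − 1 = 12.60359%.
Cumulative over 3 years: (1 + 0.1260359)^3 − 1 ≈ 0.42776.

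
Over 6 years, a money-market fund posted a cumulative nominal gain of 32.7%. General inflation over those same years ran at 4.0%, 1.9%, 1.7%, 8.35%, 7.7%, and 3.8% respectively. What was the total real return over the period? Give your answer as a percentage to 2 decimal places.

1.65%

Cumulative inflation factor: 1.040 × 1.019 × 1.017 × 1.0835 × 1.077 × 1.038 ≈ 1.30548.
Nominal growth factor: 1.32700. Real growth factor = 1.32700 / 1.30548 ≈ 1.01648.
Total real return ≈ 1.6484%.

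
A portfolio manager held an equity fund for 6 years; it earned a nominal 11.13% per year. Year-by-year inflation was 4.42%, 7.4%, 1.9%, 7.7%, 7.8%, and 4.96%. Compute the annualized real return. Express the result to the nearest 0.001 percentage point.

Cumulative inflation factor: 1.0442 × 1.074 × 1.019 × 1.077 × 1.078 × 1.0496 ≈ 1.39258.
Nominal growth factor: 1.88360. Real growth factor = 1.88360 / 1.39258 ≈ 1.35259.
Annualized: 1.35259^(1/6) − 1 ≈ 0.05163.

5.163%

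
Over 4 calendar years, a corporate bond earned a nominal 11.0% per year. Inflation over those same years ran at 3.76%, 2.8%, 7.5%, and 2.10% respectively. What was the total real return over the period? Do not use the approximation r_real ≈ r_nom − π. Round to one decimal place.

Cumulative inflation factor: 1.0376 × 1.028 × 1.075 × 1.0210 ≈ 1.17073.
Nominal growth factor: 1.51807. Real growth factor = 1.51807 / 1.17073 ≈ 1.29669.
Total real return ≈ 29.6685%.

29.7%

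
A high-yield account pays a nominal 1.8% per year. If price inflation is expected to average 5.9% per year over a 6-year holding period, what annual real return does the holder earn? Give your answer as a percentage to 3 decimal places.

With constant rates the annual real return is the same each year: (1+1.8%)/(1+5.9%) − 1 = -0.03872.

-3.872%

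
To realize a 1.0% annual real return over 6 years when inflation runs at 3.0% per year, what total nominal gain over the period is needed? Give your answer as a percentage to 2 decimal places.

Required annual nominal rate: (1+1.0%)(1+3.0%) − 1 = 4.03%.
Cumulative over 6 years: (1 + 0.0403)^6 − 1 ≈ 0.26751.

26.75%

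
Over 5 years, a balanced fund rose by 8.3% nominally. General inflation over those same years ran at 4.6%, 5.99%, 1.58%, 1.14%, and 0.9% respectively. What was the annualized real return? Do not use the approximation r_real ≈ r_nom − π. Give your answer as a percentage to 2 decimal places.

Cumulative inflation factor: 1.046 × 1.0599 × 1.0158 × 1.0114 × 1.009 ≈ 1.14926.
Nominal growth factor: 1.08300. Real growth factor = 1.08300 / 1.14926 ≈ 0.94234.
Annualized: 0.94234^(1/5) − 1 ≈ -0.01181.

-1.18%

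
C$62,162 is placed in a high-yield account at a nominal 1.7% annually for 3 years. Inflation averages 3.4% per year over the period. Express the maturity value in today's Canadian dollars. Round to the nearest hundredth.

C$59,146.11

Nominal value at maturity: C$62,162 × (1 + 1.7%)^3 ≈ C$65,386.46.
Price-level factor over 3 years: (1 + 3.4%)^3 = 1.105507304.
The maturity value deflated by that factor is the answer in today's purchasing power.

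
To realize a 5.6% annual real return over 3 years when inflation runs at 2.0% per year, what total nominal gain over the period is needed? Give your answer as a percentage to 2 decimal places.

24.97%

Required annual nominal rate: (1+5.6%)(1+2.0%) − 1 = 7.712%.
Cumulative over 3 years: (1 + 0.07712)^3 − 1 ≈ 0.24966.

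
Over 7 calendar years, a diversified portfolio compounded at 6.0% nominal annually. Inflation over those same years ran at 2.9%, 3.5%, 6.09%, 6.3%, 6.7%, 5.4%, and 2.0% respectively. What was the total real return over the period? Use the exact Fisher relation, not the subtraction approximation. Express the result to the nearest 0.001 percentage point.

Cumulative inflation factor: 1.029 × 1.035 × 1.0609 × 1.063 × 1.067 × 1.054 × 1.020 ≈ 1.37774.
Nominal growth factor: 1.50363. Real growth factor = 1.50363 / 1.37774 ≈ 1.09137.
Total real return ≈ 9.1371%.

9.137%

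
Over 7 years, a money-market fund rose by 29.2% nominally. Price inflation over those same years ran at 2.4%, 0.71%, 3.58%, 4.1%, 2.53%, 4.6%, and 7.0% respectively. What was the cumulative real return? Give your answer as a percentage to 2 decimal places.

Cumulative inflation factor: 1.024 × 1.0071 × 1.0358 × 1.041 × 1.0253 × 1.046 × 1.070 ≈ 1.27604.
Nominal growth factor: 1.29200. Real growth factor = 1.29200 / 1.27604 ≈ 1.01250.
Total real return ≈ 1.2504%.

1.25%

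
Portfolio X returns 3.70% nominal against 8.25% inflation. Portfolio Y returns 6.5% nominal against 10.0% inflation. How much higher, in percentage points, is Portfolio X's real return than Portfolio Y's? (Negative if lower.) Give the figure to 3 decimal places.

Portfolio X real return: 1.0370/1.0825 − 1 = -4.2032%.
Portfolio Y real return: 1.065/1.100 − 1 = -3.1818%.
Difference: -4.2032 − (-3.1818) = -1.0214 pp.

-1.021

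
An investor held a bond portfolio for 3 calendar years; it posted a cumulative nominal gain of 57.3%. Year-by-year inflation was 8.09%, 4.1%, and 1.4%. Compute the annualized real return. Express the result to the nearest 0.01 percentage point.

Cumulative inflation factor: 1.0809 × 1.041 × 1.014 ≈ 1.14097.
Nominal growth factor: 1.57300. Real growth factor = 1.57300 / 1.14097 ≈ 1.37865.
Annualized: 1.37865^(1/3) − 1 ≈ 0.11297.

11.30%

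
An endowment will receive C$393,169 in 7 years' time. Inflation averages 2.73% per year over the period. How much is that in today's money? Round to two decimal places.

C$325,610.39

Price-level factor over 7 years: (1 + 2.73%)^7 ≈ 1.2074829769.
Purchasing power today: C$393,169 divided by that factor.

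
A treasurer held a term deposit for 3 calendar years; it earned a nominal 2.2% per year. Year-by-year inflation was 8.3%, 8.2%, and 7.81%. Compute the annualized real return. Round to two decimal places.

Cumulative inflation factor: 1.083 × 1.082 × 1.0781 ≈ 1.26332.
Nominal growth factor: 1.06746. Real growth factor = 1.06746 / 1.26332 ≈ 0.84496.
Annualized: 0.84496^(1/3) − 1 ≈ -0.05461.

-5.46%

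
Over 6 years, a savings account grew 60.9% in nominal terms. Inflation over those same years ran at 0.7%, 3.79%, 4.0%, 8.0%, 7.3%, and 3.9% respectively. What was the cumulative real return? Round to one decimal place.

Cumulative inflation factor: 1.007 × 1.0379 × 1.040 × 1.080 × 1.073 × 1.039 ≈ 1.30875.
Nominal growth factor: 1.60900. Real growth factor = 1.60900 / 1.30875 ≈ 1.22942.
Total real return ≈ 22.9416%.

22.9%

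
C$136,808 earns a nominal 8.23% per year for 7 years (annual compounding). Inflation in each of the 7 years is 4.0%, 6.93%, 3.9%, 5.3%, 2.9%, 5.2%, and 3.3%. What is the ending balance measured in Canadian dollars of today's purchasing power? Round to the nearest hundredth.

Nominal value at maturity: C$136,808 × (1 + 8.23%)^7 ≈ C$237,982.54.
Price-level factor over 7 years: 1.040 × 1.0693 × 1.039 × 1.053 × 1.029 × 1.052 × 1.033 ≈ 1.3605304337.
The maturity value deflated by that factor is the answer in today's purchasing power.

C$174,918.94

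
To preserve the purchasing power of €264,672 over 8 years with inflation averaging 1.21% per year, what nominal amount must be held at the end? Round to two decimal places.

€291,403.93

Cumulative price-level factor: (1+1.21%)^8 ≈ 1.1010002025.
Multiplying €264,672 by the price-level factor gives the future nominal sum.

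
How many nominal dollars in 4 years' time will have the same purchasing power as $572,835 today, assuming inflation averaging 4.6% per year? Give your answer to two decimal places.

Cumulative price-level factor: (1+4.6%)^4 ≈ 1.1970898215.
The nominal amount required is $572,835 scaled up by that factor.

$685,734.95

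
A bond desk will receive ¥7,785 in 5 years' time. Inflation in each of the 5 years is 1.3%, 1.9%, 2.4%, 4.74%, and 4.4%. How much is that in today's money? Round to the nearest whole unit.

¥6,735

Price-level factor over 5 years: 1.013 × 1.019 × 1.024 × 1.0474 × 1.044 ≈ 1.1558371637.
Purchasing power today: ¥7,785 divided by that factor.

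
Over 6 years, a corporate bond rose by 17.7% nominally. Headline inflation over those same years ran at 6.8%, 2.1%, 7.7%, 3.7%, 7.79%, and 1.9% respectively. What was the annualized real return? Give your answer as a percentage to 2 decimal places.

Cumulative inflation factor: 1.068 × 1.021 × 1.077 × 1.037 × 1.0779 × 1.019 ≈ 1.33765.
Nominal growth factor: 1.17700. Real growth factor = 1.17700 / 1.33765 ≈ 0.87990.
Annualized: 0.87990^(1/6) − 1 ≈ -0.02110.

-2.11%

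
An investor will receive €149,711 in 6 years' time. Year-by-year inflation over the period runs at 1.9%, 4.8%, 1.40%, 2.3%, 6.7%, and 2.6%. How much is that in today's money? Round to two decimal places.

€123,450.51

Price-level factor over 6 years: 1.019 × 1.048 × 1.0140 × 1.023 × 1.067 × 1.026 ≈ 1.2127208255.
Purchasing power today: €149,711 divided by that factor.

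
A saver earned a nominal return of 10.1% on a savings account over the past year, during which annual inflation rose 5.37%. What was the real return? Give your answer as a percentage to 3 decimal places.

4.489%

Real return via the Fisher equation: (1 + 10.1%)/(1 + 5.37%) − 1 = 1.101/1.0537 − 1 ≈ 0.04489.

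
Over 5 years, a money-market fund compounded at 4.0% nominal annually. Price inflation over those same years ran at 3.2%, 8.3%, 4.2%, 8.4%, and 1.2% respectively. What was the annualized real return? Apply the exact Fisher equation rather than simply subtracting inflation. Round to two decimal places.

Cumulative inflation factor: 1.032 × 1.083 × 1.042 × 1.084 × 1.012 ≈ 1.27757.
Nominal growth factor: 1.21665. Real growth factor = 1.21665 / 1.27757 ≈ 0.95232.
Annualized: 0.95232^(1/5) − 1 ≈ -0.00972.

-0.97%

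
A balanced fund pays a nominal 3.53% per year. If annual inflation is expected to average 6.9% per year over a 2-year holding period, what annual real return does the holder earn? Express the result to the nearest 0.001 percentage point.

-3.152%

With constant rates the annual real return is the same each year: (1+3.53%)/(1+6.9%) − 1 = -0.03152.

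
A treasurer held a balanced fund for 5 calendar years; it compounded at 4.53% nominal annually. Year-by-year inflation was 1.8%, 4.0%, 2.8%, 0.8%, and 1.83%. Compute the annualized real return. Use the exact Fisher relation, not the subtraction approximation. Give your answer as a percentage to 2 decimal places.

2.24%

Cumulative inflation factor: 1.018 × 1.040 × 1.028 × 1.008 × 1.0183 ≈ 1.11715.
Nominal growth factor: 1.24797. Real growth factor = 1.24797 / 1.11715 ≈ 1.11711.
Annualized: 1.11711^(1/5) − 1 ≈ 0.02240.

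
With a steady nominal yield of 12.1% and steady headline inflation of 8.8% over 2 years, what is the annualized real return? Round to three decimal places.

3.033%

With constant rates the annual real return is the same each year: (1+12.1%)/(1+8.8%) − 1 = 0.03033.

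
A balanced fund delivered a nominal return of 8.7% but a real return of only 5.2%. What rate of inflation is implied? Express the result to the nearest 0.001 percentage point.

3.327%

From (1+r_nom) = (1+r_real)(1+π), we get 1+π = (1 + 8.7%)/(1 + 5.2%) = 1.087/1.052 ≈ 1.03327.
So π ≈ 3.3270%.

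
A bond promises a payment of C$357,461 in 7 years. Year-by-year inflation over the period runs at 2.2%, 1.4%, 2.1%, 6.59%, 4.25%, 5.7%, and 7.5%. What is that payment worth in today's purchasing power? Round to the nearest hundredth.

Price-level factor over 7 years: 1.022 × 1.014 × 1.021 × 1.0659 × 1.0425 × 1.057 × 1.075 ≈ 1.3359511259.
Purchasing power today: C$357,461 divided by that factor.

C$267,570.42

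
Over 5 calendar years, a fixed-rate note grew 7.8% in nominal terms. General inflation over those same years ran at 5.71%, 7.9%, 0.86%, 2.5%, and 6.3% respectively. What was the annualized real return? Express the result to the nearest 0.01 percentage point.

Cumulative inflation factor: 1.0571 × 1.079 × 1.0086 × 1.025 × 1.063 ≈ 1.25347.
Nominal growth factor: 1.07800. Real growth factor = 1.07800 / 1.25347 ≈ 0.86001.
Annualized: 0.86001^(1/5) − 1 ≈ -0.02971.

-2.97%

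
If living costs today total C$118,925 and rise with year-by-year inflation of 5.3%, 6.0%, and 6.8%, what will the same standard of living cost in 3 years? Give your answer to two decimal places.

Cumulative price-level factor: 1.053 × 1.060 × 1.068 = 1.19208024.
The nominal amount required is C$118,925 scaled up by that factor.

C$141,768.14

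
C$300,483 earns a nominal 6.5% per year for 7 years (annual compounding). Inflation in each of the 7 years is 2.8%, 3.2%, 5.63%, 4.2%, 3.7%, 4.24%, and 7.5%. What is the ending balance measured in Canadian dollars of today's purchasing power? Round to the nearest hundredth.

Nominal value at maturity: C$300,483 × (1 + 6.5%)^7 ≈ C$466,946.54.
Price-level factor over 7 years: 1.028 × 1.032 × 1.0563 × 1.042 × 1.037 × 1.0424 × 1.075 ≈ 1.3569049727.
Dividing the nominal maturity value by the price-level factor gives the value in today's money.

C$344,126.19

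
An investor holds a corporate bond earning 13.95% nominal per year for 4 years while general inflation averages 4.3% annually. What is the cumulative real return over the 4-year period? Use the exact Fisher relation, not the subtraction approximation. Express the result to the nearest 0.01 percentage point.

42.47%

The annual real rate is (1+13.95%)/(1+4.3%) − 1 = 9.2522%.
Compounded over 4 years: (1 + 0.092522)^4 − 1 ≈ 0.42469.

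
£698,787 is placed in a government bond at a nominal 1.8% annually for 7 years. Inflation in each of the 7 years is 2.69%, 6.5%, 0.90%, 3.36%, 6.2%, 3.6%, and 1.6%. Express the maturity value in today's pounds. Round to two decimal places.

£620,983.20

Nominal value at maturity: £698,787 × (1 + 1.8%)^7 ≈ £791,733.94.
Price-level factor over 7 years: 1.0269 × 1.065 × 1.0090 × 1.0336 × 1.062 × 1.036 × 1.016 ≈ 1.2749683638.
Dividing the nominal maturity value by the price-level factor gives the value in today's money.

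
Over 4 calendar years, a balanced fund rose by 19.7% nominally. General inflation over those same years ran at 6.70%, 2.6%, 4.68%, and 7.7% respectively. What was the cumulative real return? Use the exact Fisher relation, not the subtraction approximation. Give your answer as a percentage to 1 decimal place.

Cumulative inflation factor: 1.0670 × 1.026 × 1.0468 × 1.077 ≈ 1.23422.
Nominal growth factor: 1.19700. Real growth factor = 1.19700 / 1.23422 ≈ 0.96985.
Total real return ≈ -3.0154%.

-3.0%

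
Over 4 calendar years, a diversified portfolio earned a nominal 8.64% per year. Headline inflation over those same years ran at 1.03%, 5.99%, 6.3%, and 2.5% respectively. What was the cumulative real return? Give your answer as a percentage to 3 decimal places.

Cumulative inflation factor: 1.0103 × 1.0599 × 1.063 × 1.025 ≈ 1.16674.
Nominal growth factor: 1.39303. Real growth factor = 1.39303 / 1.16674 ≈ 1.19395.
Total real return ≈ 19.3951%.

19.395%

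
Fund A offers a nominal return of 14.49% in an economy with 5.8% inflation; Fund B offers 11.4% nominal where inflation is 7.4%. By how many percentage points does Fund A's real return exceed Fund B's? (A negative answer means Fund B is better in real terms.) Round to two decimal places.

Fund A real return: 1.1449/1.058 − 1 = 8.214%.
Fund B real return: 1.114/1.074 − 1 = 3.724%.
Difference: 8.214 − 3.724 = 4.490 pp.

4.49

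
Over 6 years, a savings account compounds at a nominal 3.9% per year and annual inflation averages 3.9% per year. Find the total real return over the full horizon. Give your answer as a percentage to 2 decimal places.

The annual real rate is (1+3.9%)/(1+3.9%) − 1 = 0.0000%.
Compounded over 6 years: (1 + 0.000000)^6 − 1 ≈ 0.00000.

0.00%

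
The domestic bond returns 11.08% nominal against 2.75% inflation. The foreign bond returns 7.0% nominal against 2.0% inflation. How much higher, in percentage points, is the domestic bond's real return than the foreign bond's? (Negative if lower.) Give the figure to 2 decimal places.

3.21

The domestic bond real return: 1.1108/1.0275 − 1 = 8.107%.
The foreign bond real return: 1.070/1.020 − 1 = 4.902%.
Difference: 8.107 − 4.902 = 3.205 pp.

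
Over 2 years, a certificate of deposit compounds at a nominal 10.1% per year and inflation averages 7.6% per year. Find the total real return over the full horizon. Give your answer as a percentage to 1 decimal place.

4.7%

The annual real rate is (1+10.1%)/(1+7.6%) − 1 = 2.3234%.
Compounded over 2 years: (1 + 0.023234)^2 − 1 ≈ 0.04701.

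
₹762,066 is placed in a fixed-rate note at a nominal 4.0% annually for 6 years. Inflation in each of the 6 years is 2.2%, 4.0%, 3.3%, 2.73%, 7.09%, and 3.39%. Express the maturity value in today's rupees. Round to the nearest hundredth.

₹772,117.37

Nominal value at maturity: ₹762,066 × (1 + 4.0%)^6 ≈ ₹964,256.60.
Price-level factor over 6 years: 1.022 × 1.040 × 1.033 × 1.0273 × 1.0709 × 1.0339 ≈ 1.2488471832.
Dividing the nominal maturity value by the price-level factor gives the value in today's money.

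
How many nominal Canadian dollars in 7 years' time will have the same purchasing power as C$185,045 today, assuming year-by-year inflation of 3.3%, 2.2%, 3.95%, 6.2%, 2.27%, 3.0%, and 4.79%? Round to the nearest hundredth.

C$238,058.07

Cumulative price-level factor: 1.033 × 1.022 × 1.0395 × 1.062 × 1.0227 × 1.030 × 1.0479 ≈ 1.2864874347.
Multiplying C$185,045 by the price-level factor gives the future nominal sum.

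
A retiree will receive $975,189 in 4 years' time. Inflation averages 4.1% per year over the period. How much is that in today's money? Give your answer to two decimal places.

$830,397.20

Price-level factor over 4 years: (1 + 4.1%)^4 ≈ 1.1743645098.
Purchasing power today: $975,189 divided by that factor.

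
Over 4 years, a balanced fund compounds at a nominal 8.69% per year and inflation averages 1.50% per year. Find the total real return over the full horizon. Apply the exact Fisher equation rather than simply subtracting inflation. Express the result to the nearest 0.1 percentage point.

The annual real rate is (1+8.69%)/(1+1.50%) − 1 = 7.0837%.
Compounded over 4 years: (1 + 0.070837)^4 − 1 ≈ 0.31490.

31.5%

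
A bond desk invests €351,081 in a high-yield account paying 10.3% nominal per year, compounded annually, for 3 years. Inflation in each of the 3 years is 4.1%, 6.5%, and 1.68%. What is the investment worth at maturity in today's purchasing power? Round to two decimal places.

€417,924.65

Nominal value at maturity: €351,081 × (1 + 10.3%)^3 ≈ €471,122.52.
Price-level factor over 3 years: 1.041 × 1.065 × 1.0168 = 1.127290572.
Dividing the nominal maturity value by the price-level factor gives the value in today's money.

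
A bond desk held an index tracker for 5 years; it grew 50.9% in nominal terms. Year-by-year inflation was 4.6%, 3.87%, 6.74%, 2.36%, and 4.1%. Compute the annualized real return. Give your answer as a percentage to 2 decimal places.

4.08%

Cumulative inflation factor: 1.046 × 1.0387 × 1.0674 × 1.0236 × 1.041 ≈ 1.23575.
Nominal growth factor: 1.50900. Real growth factor = 1.50900 / 1.23575 ≈ 1.22112.
Annualized: 1.22112^(1/5) − 1 ≈ 0.04076.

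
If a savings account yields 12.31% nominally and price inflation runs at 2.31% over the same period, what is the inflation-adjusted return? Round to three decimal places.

Real return via the Fisher equation: (1 + 12.31%)/(1 + 2.31%) − 1 = 1.1231/1.0231 − 1 ≈ 0.09774.

9.774%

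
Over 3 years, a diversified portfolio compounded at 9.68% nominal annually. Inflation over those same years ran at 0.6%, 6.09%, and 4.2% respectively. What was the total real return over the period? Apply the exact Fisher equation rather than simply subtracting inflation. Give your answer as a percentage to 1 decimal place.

18.6%

Cumulative inflation factor: 1.006 × 1.0609 × 1.042 ≈ 1.11209.
Nominal growth factor: 1.31942. Real growth factor = 1.31942 / 1.11209 ≈ 1.18643.
Total real return ≈ 18.6430%.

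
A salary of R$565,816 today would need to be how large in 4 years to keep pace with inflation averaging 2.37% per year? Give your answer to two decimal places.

R$621,392.54

Cumulative price-level factor: (1+2.37%)^4 ≈ 1.0982237037.
The nominal amount required is R$565,816 scaled up by that factor.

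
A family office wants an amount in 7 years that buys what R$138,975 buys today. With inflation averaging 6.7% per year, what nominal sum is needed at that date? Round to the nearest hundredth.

Cumulative price-level factor: (1+6.7%)^7 ≈ 1.5745299861.
The nominal amount required is R$138,975 scaled up by that factor.

R$218,820.30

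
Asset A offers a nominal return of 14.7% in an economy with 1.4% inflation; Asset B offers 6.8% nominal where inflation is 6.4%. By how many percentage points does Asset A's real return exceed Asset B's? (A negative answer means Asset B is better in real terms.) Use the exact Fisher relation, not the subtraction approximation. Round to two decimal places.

Asset A real return: 1.147/1.014 − 1 = 13.116%.
Asset B real return: 1.068/1.064 − 1 = 0.376%.
Difference: 13.116 − 0.376 = 12.740 pp.

12.74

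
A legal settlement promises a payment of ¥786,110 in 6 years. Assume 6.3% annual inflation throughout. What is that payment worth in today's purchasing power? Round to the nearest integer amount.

Price-level factor over 6 years: (1 + 6.3%)^6 ≈ 1.4427782516.
Purchasing power today: ¥786,110 divided by that factor.

¥544,859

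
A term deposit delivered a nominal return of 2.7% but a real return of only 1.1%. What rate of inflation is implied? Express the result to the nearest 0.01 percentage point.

From (1+r_nom) = (1+r_real)(1+π), we get 1+π = (1 + 2.7%)/(1 + 1.1%) = 1.027/1.011 ≈ 1.01583.
So π ≈ 1.5826%.

1.58%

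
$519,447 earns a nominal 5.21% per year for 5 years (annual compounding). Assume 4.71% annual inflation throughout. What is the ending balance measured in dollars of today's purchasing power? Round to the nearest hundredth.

Nominal value at maturity: $519,447 × (1 + 5.21%)^5 ≈ $669,616.81.
Price-level factor over 5 years: (1 + 4.71%)^5 ≈ 1.2587538096.
The maturity value deflated by that factor is the answer in today's purchasing power.

$531,968.05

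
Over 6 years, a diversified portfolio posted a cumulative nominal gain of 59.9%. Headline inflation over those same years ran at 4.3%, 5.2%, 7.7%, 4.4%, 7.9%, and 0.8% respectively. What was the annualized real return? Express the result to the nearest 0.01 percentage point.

Cumulative inflation factor: 1.043 × 1.052 × 1.077 × 1.044 × 1.079 × 1.008 ≈ 1.34183.
Nominal growth factor: 1.59900. Real growth factor = 1.59900 / 1.34183 ≈ 1.19165.
Annualized: 1.19165^(1/6) − 1 ≈ 0.02965.

2.97%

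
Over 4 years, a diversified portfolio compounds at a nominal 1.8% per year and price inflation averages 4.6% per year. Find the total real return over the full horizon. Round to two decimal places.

-10.29%

The annual real rate is (1+1.8%)/(1+4.6%) − 1 = -2.6769%.
Compounded over 4 years: (1 + -0.026769)^4 − 1 ≈ -0.10285.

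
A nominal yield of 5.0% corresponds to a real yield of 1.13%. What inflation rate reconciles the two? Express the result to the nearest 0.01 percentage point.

3.83%

From (1+r_nom) = (1+r_real)(1+π), we get 1+π = (1 + 5.0%)/(1 + 1.13%) = 1.050/1.0113 ≈ 1.03827.
So π ≈ 3.8268%.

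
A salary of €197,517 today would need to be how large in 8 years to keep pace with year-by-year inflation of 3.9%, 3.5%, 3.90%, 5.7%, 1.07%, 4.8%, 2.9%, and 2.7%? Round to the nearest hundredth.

Cumulative price-level factor: 1.039 × 1.035 × 1.0390 × 1.057 × 1.0107 × 1.048 × 1.029 × 1.027 ≈ 1.3219523430.
The nominal amount required is €197,517 scaled up by that factor.

€261,108.06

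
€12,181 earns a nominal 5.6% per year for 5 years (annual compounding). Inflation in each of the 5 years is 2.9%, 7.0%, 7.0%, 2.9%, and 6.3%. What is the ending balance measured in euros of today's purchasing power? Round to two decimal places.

€12,412.83

Nominal value at maturity: €12,181 × (1 + 5.6%)^5 ≈ €15,995.67.
Price-level factor over 5 years: 1.029 × 1.070 × 1.070 × 1.029 × 1.063 ≈ 1.2886398857.
Dividing the nominal maturity value by the price-level factor gives the value in today's money.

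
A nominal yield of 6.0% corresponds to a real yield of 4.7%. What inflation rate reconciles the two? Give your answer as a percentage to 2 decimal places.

From (1+r_nom) = (1+r_real)(1+π), we get 1+π = (1 + 6.0%)/(1 + 4.7%) = 1.060/1.047 ≈ 1.01242.
So π ≈ 1.2416%.

1.24%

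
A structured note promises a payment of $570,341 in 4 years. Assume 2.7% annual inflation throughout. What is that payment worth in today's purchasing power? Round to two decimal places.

Price-level factor over 4 years: (1 + 2.7%)^4 ≈ 1.1124532634.
Purchasing power today: $570,341 divided by that factor.

$512,687.61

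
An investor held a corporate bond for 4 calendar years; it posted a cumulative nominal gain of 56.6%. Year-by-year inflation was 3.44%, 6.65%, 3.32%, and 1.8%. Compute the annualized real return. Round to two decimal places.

7.78%

Cumulative inflation factor: 1.0344 × 1.0665 × 1.0332 × 1.018 ≈ 1.16033.
Nominal growth factor: 1.56600. Real growth factor = 1.56600 / 1.16033 ≈ 1.34962.
Annualized: 1.34962^(1/4) − 1 ≈ 0.07784.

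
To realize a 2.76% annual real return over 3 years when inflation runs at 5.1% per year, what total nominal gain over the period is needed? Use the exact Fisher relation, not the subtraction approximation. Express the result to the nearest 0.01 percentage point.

25.97%

Required annual nominal rate: (1+2.76%)(1+5.1%) − 1 = 8.00076%.
Cumulative over 3 years: (1 + 0.0800076)^3 − 1 ≈ 0.25974.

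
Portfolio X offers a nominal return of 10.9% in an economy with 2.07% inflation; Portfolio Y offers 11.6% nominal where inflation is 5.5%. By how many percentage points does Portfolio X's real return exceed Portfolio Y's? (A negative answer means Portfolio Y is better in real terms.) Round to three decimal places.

Portfolio X real return: 1.109/1.0207 − 1 = 8.6509%.
Portfolio Y real return: 1.116/1.055 − 1 = 5.7820%.
Difference: 8.6509 − 5.7820 = 2.8689 pp.

2.869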